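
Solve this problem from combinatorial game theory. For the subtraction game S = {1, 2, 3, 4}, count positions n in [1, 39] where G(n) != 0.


Subtraction set S = {1, 2, 3, 4}, so G(n) = n mod 5.
G(n) = 0 when n is a multiple of 5.
Multiples of 5 in [1, 39]: 7
N-positions (nonzero Grundy) = 39 - 7 = 32

32


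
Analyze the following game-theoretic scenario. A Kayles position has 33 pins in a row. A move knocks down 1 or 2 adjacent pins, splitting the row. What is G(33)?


Kayles: a move removes 1 or 2 adjacent pins from a contiguous row.
Removing pins from a row of k leaves two independent rows (a, b) with a + b = k - 1 (one pin) or a + b = k - 2 (two pins); an end removal gives a = 0.
By Sprague-Grundy, G(k) = mex{ G(a) XOR G(b) } over all these splits. G(0) = 0.
G(1): splits (0,0):0^0=0 -> mex({0}) = 1
G(2): splits (0,1):0^1=1 (0,0):0^0=0 -> mex({0, 1}) = 2
G(3): splits (0,2):0^2=2 (1,1):1^1=0 (0,1):0^1=1 -> mex({0, 1, 2}) = 3
G(4): splits (0,3):0^3=3 (1,2):1^2=3 (0,2):0^2=2 (1,1):1^1=0 -> mex({0, 2, 3}) = 1
G(5): splits (0,4):0^1=1 (1,3):1^3=2 (2,2):2^2=0 (0,3):0^3=3 (1,2):1^2=3 -> mex({0, 1, 2, 3}) = 4
G(6) = mex({0, 1, 2, 4}) = 3
G(7) = mex({0, 1, 3, 4, 5}) = 2
G(8) = mex({0, 2, 3, 5, 6}) = 1
G(9) = mex({0, 1, 2, 3, 6, 7}) = 4
G(10) = mex({0, 1, 3, 4, 5, 7}) = 2
G(11) = mex({0, 1, 2, 3, 4, 5}) = 6
G(12) = mex({0, 1, 2, 3, 5, 6, 7}) = 4
G(13) = mex({0, 2, 3, 4, 6, 7}) = 1
G(14) = mex({0, 1, 4, 5, 6, 7}) = 2
G(15) = mex({0, 1, 2, 3, 4, 5, 6}) = 7
G(16) = mex({0, 2, 3, 5, 6, 7}) = 1
G(17) = mex({0, 1, 2, 3, 5, 6, 7}) = 4
G(18) = mex({0, 1, 2, 4, 5, 6}) = 3
G(19) = mex({0, 1, 3, 4, 5, 7}) = 2
G(20) = mex({0, 2, 3, 4, 5, 6, 7}) = 1
G(21) = mex({0, 1, 2, 3, 5, 6, 7}) = 4
G(22) = mex({0, 1, 2, 3, 4, 5, 7}) = 6
G(23) = mex({0, 1, 2, 3, 4, 5, 6}) = 7
G(24) = mex({0, 1, 2, 3, 5, 6, 7}) = 4
G(25) = mex({0, 2, 3, 4, 6, 7}) = 1
G(26) = mex({0, 1, 3, 4, 5, 6, 7}) = 2
G(27) = mex({0, 1, 2, 3, 4, 5, 6, 7}) = 8
G(28) = mex({0, 1, 2, 3, 4, 6, 7, 8}) = 5
G(29) = mex({0, 1, 2, 3, 5, 6, 7, 8, 9}) = 4
G(30) = mex({0, 1, 2, 3, 4, 5, 6, 9, 10}) = 7
G(31) = mex({0, 1, 3, 4, 5, 7, 10, 11}) = 2
G(32) = mex({0, 2, 3, 4, 5, 6, 7, 9, 11}) = 1
G(33) = mex({0, 1, 2, 3, 4, 5, 6, 7, 9, 12}) = 8
Therefore G(33) = 8.

8


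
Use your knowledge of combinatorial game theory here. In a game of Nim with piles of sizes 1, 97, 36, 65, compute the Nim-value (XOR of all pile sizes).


We need the XOR (exclusive or) of all pile sizes.
After XOR-ing pile 1 (size 1): 0 XOR 1 = 1
After XOR-ing pile 2 (size 97): 1 XOR 97 = 96
After XOR-ing pile 3 (size 36): 96 XOR 36 = 68
After XOR-ing pile 4 (size 65): 68 XOR 65 = 5
The Nim-value of this position is 5.

5


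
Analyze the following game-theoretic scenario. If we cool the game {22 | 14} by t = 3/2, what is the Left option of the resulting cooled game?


Original game: {22 | 14} (a switch {a | b} with a > b).
Cooling by t (for t below the temperature (a - b)/2 = 4) taxes each move by t: {a | b} cooled by t is {a - t | b + t}.
Cooling amount: t = 3/2
Cooled Left option: 22 - 3/2 = 41/2
Cooled Right option: 14 + 3/2 = 31/2
Cooled game: {41/2 | 31/2}
Left option = 41/2

41/2


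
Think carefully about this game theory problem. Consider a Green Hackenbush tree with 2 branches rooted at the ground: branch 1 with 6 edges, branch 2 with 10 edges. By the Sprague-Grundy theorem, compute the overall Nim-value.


The tree has 2 branches from the ground vertex.
In Green Hackenbush, the Nim-value of a simple path of length k is k.
Branch 1: length 6, Nim-value = 6
Branch 2: length 10, Nim-value = 10
Total Nim-value = XOR of all branch values:
0 XOR 6 = 6
6 XOR 10 = 12
Nim-value of the tree = 12

12


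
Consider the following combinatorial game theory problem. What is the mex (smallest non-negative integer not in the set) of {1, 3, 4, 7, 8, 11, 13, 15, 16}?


Set = {1, 3, 4, 7, 8, 11, 13, 15, 16}
0 is NOT in the set. This is the mex.
mex = 0

0


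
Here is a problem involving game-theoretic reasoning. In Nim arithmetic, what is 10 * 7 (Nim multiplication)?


Nim multiplication is bilinear over XOR: (u XOR v) * w = (u*w) XOR (v*w).
So we split each operand into its bit components and XOR the pairwise Nim products.
10 = 2 + 8 (as XOR of powers of 2).
7 = 1 + 2 + 4 (as XOR of powers of 2).
Using the standard Nim-product table on single bits:
  2*2 = 3,   2*4 = 8,   2*8 = 12,
  4*4 = 6,   4*8 = 11,  8*8 = 13,
and  1*x = x (identity), k*l = l*k (commutative).
Pairwise Nim products:
  2 * 1 = 2
  2 * 2 = 3
  2 * 4 = 8
  8 * 1 = 8
  8 * 2 = 12
  8 * 4 = 11
XOR them: 2 XOR 3 XOR 8 XOR 8 XOR 12 XOR 11 = 6.
Result: 10 * 7 = 6 (in Nim).

6


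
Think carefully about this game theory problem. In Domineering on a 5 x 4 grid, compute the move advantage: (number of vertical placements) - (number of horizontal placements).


Board is 5 x 4 (rows x cols).
Left (vertical) placements: (rows-1) * cols = 4 * 4 = 16
Right (horizontal) placements: rows * (cols-1) = 5 * 3 = 15
Advantage = Left - Right = 16 - 15 = 1

1


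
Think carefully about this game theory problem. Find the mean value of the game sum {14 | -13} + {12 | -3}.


G1 = {14 | -13}, G2 = {12 | -3}
Each is a switch {a | b} with numbers a > b; its mean value is (a + b)/2, and mean value is additive over game sums: m(G1 + G2) = m(G1) + m(G2).
Mean of G1 = (14 + (-13))/2 = 1/2 = 1/2
Mean of G2 = (12 + (-3))/2 = 9/2 = 9/2
Mean of G1 + G2 = 1/2 + 9/2 = 5

5


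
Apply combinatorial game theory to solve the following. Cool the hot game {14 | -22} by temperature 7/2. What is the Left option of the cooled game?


Original game: {14 | -22} (a switch {a | b} with a > b).
Cooling by t (for t below the temperature (a - b)/2 = 18) taxes each move by t: {a | b} cooled by t is {a - t | b + t}.
Cooling amount: t = 7/2
Cooled Left option: 14 - 7/2 = 21/2
Cooled Right option: -22 + 7/2 = -37/2
Cooled game: {21/2 | -37/2}
Left option = 21/2

21/2


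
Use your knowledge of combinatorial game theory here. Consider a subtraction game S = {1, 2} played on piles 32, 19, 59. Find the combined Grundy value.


Subtraction set: {1, 2}
For this subtraction set, G(n) = n mod 3 (period = max + 1 = 3).
Pile 1 (size 32): G(32) = 32 mod 3 = 2
Pile 2 (size 19): G(19) = 19 mod 3 = 1
Pile 3 (size 59): G(59) = 59 mod 3 = 2
Total Grundy value = XOR of all: 2 XOR 1 XOR 2 = 1

1


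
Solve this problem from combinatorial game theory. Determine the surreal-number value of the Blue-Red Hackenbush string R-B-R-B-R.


Edges (from ground): R-B-R-B-R
By Berlekamp's sign-expansion rule, a Blue-Red Hackenbush stalk has the value of the surreal number whose sign sequence is the edge sequence with B -> + and R -> -.
Sign sequence: -+-+-
Trace the sign expansion in the surreal number tree, starting from 0:
Edge 1: R (sign -) -> bounds (-inf, 0), value = -1
Edge 2: B (sign +) -> bounds (-1, 0), value = -1/2
Edge 3: R (sign -) -> bounds (-1, -1/2), value = -3/4
Edge 4: B (sign +) -> bounds (-3/4, -1/2), value = -5/8
Edge 5: R (sign -) -> bounds (-3/4, -5/8), value = -11/16
Game value = -11/16

-11/16


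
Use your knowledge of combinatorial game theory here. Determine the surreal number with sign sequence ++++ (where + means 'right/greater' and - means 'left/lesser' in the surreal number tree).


Sign expansion: ++++
Rule: track bounds (lo, hi), initially (-inf, +inf). On '+', the current value becomes lo and we move to the simplest number in (value, hi): value + 1 if hi = +inf, otherwise the midpoint (value + hi)/2. On '-', the current value becomes hi and we move to value - 1 if lo = -inf, otherwise the midpoint (lo + value)/2.
Start at 0.
Step 1: sign = +, move right. Bounds: (0, +inf). Value = 1
Step 2: sign = +, move right. Bounds: (1, +inf). Value = 2
Step 3: sign = +, move right. Bounds: (2, +inf). Value = 3
Step 4: sign = +, move right. Bounds: (3, +inf). Value = 4
The surreal number with sign expansion ++++ is 4.

4


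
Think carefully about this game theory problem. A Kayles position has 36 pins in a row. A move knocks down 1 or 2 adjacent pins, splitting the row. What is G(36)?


Kayles: a move removes 1 or 2 adjacent pins from a contiguous row.
Removing pins from a row of k leaves two independent rows (a, b) with a + b = k - 1 (one pin) or a + b = k - 2 (two pins); an end removal gives a = 0.
By Sprague-Grundy, G(k) = mex{ G(a) XOR G(b) } over all these splits. G(0) = 0.
G(1): splits (0,0):0^0=0 -> mex({0}) = 1
G(2): splits (0,1):0^1=1 (0,0):0^0=0 -> mex({0, 1}) = 2
G(3): splits (0,2):0^2=2 (1,1):1^1=0 (0,1):0^1=1 -> mex({0, 1, 2}) = 3
G(4): splits (0,3):0^3=3 (1,2):1^2=3 (0,2):0^2=2 (1,1):1^1=0 -> mex({0, 2, 3}) = 1
G(5): splits (0,4):0^1=1 (1,3):1^3=2 (2,2):2^2=0 (0,3):0^3=3 (1,2):1^2=3 -> mex({0, 1, 2, 3}) = 4
G(6) = mex({0, 1, 2, 4}) = 3
G(7) = mex({0, 1, 3, 4, 5}) = 2
G(8) = mex({0, 2, 3, 5, 6}) = 1
G(9) = mex({0, 1, 2, 3, 6, 7}) = 4
G(10) = mex({0, 1, 3, 4, 5, 7}) = 2
G(11) = mex({0, 1, 2, 3, 4, 5}) = 6
G(12) = mex({0, 1, 2, 3, 5, 6, 7}) = 4
G(13) = mex({0, 2, 3, 4, 6, 7}) = 1
G(14) = mex({0, 1, 4, 5, 6, 7}) = 2
G(15) = mex({0, 1, 2, 3, 4, 5, 6}) = 7
G(16) = mex({0, 2, 3, 5, 6, 7}) = 1
G(17) = mex({0, 1, 2, 3, 5, 6, 7}) = 4
G(18) = mex({0, 1, 2, 4, 5, 6}) = 3
G(19) = mex({0, 1, 3, 4, 5, 7}) = 2
G(20) = mex({0, 2, 3, 4, 5, 6, 7}) = 1
G(21) = mex({0, 1, 2, 3, 5, 6, 7}) = 4
G(22) = mex({0, 1, 2, 3, 4, 5, 7}) = 6
G(23) = mex({0, 1, 2, 3, 4, 5, 6}) = 7
G(24) = mex({0, 1, 2, 3, 5, 6, 7}) = 4
G(25) = mex({0, 2, 3, 4, 6, 7}) = 1
G(26) = mex({0, 1, 3, 4, 5, 6, 7}) = 2
G(27) = mex({0, 1, 2, 3, 4, 5, 6, 7}) = 8
G(28) = mex({0, 1, 2, 3, 4, 6, 7, 8}) = 5
G(29) = mex({0, 1, 2, 3, 5, 6, 7, 8, 9}) = 4
G(30) = mex({0, 1, 2, 3, 4, 5, 6, 9, 10}) = 7
G(31) = mex({0, 1, 3, 4, 5, 7, 10, 11}) = 2
G(32) = mex({0, 2, 3, 4, 5, 6, 7, 9, 11}) = 1
G(33) = mex({0, 1, 2, 3, 4, 5, 6, 7, 9, 12}) = 8
G(34) = mex({0, 1, 2, 3, 4, 5, 7, 8, 11, 12}) = 6
G(35) = mex({0, 1, 2, 3, 4, 5, 6, 8, 9, 10, 11}) = 7
G(36) = mex({0, 1, 2, 3, 5, 6, 7, 9, 10}) = 4
Therefore G(36) = 4.

4


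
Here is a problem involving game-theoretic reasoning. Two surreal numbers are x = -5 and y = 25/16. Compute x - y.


x = -5, y = 25/16
Converting to common denominator: 16
x = -80/16, y = 25/16
x - y = -5 - 25/16 = -105/16

-105/16


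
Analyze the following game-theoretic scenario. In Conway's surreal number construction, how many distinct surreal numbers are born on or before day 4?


Day 0: {|} = 0 is born. Count = 1.
Day n: the number of surreal numbers born by day n is 2^(n+1) - 1.
By day 0: 2^1 - 1 = 1
By day 1: 2^2 - 1 = 3
By day 2: 2^3 - 1 = 7
By day 3: 2^4 - 1 = 15
By day 4: 2^5 - 1 = 31
By day 4: 31 surreal numbers.

31


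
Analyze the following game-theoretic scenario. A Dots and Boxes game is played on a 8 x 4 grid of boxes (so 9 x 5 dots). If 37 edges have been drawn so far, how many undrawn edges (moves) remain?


Grid: 8 x 4 boxes, i.e. 9 rows and 5 columns of dots.
Horizontal edges: (rows + 1) * cols = 9 * 4 = 36
Vertical edges: rows * (cols + 1) = 8 * 5 = 40
Total edges: 36 + 40 = 76
Edges drawn: 37
Remaining: 76 - 37 = 39

39


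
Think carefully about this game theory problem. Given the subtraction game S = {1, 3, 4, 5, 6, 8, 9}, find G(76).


The subtraction set is S = {1, 3, 4, 5, 6, 8, 9}.
G(k) = mex{ G(k - s) : s in S, s <= k }. We compute iteratively: G(0) = 0.
G(1) = mex({0}) = 1
G(2) = mex({1}) = 0
G(3) = mex({0}) = 1
G(4) = mex({0, 1}) = 2
G(5) = mex({0, 1, 2}) = 3
G(6) = mex({0, 1, 3}) = 2
G(7) = mex({0, 1, 2}) = 3
G(8) = mex({0, 1, 2, 3}) = 4
G(9) = mex({0, 1, 2, 3, 4}) = 5
G(10) = mex({0, 1, 2, 3, 5}) = 4
G(11) = mex({0, 1, 2, 3, 4}) = 5
G(12) = mex({1, 2, 3, 4, 5}) = 0
G(13) = mex({0, 2, 3, 4, 5}) = 1
G(14) = mex({1, 2, 3, 4, 5}) = 0
G(15) = mex({0, 2, 3, 4, 5}) = 1
G(16) = mex({0, 1, 3, 4, 5}) = 2
G(17) = mex({0, 1, 2, 4, 5}) = 3
G(18) = mex({0, 1, 3, 4, 5}) = 2
G(19) = mex({0, 1, 2, 4, 5}) = 3
G(20) = mex({0, 1, 2, 3, 5}) = 4
Observe that G(12)..G(20) = 0, 1, 0, 1, 2, 3, 2, 3, 4 repeats G(0)..G(8) = 0, 1, 0, 1, 2, 3, 2, 3, 4.
For k >= max(S) = 9, G(k) is determined by the previous 9 values G(k-9)..G(k-1); a window of 9 consecutive values has recurred shifted by 12, so by induction G(k + 12) = G(k) for all k >= 0: the sequence is periodic from the start with period 12.
One period: G(0..11) = 0, 1, 0, 1, 2, 3, 2, 3, 4, 5, 4, 5.
76 mod 12 = 4, so G(76) = G(4) = 2.

2


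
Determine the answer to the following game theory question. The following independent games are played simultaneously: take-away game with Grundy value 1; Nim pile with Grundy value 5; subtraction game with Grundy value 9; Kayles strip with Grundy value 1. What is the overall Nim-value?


By the Sprague-Grundy theorem, the Grundy value of a sum of games is the XOR of individual Grundy values.
take-away game: Grundy value = 1. Running XOR: 0 XOR 1 = 1
Nim pile: Grundy value = 5. Running XOR: 1 XOR 5 = 4
subtraction game: Grundy value = 9. Running XOR: 4 XOR 9 = 13
Kayles strip: Grundy value = 1. Running XOR: 13 XOR 1 = 12
The combined Grundy value is 12.

12


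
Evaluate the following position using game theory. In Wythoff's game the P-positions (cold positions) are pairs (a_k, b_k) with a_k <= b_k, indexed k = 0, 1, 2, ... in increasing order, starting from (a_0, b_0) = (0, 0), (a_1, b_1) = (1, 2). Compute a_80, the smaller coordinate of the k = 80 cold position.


By Wythoff's theorem, a_k = floor(k * phi) and b_k = floor(k * phi^2) = a_k + k, where phi = (1 + sqrt(5))/2 is the golden ratio.
phi = (1 + sqrt(5))/2 = 1.618034
k = 80
k * phi = 80 * 1.618034 = 129.442719
a_80 = floor(k * phi) = 129

129


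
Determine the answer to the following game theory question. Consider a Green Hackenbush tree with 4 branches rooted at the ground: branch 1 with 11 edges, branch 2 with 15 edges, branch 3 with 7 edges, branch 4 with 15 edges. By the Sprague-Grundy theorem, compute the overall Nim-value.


The tree has 4 branches from the ground vertex.
In Green Hackenbush, the Nim-value of a simple path of length k is k.
Branch 1: length 11, Nim-value = 11
Branch 2: length 15, Nim-value = 15
Branch 3: length 7, Nim-value = 7
Branch 4: length 15, Nim-value = 15
Total Nim-value = XOR of all branch values:
0 XOR 11 = 11
11 XOR 15 = 4
4 XOR 7 = 3
3 XOR 15 = 12
Nim-value of the tree = 12

12


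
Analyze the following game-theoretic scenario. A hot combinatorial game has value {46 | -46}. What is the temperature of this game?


The game is {46 | -46}, a switch {a | b} with numbers a > b.
Cooling {a | b} by t gives {a - t | b + t}, which stops being hot when a - t = b + t, i.e. at t = (a - b)/2. So the temperature of a switch is (a - b)/2.
Temperature = (Left option - Right option) / 2
= (46 - (-46)) / 2
= 92 / 2
= 46

46


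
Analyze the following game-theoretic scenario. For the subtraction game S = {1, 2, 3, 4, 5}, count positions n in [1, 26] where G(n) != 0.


Subtraction set S = {1, 2, 3, 4, 5}, so G(n) = n mod 6.
G(n) = 0 when n is a multiple of 6.
Multiples of 6 in [1, 26]: 4
N-positions (nonzero Grundy) = 26 - 4 = 22

22


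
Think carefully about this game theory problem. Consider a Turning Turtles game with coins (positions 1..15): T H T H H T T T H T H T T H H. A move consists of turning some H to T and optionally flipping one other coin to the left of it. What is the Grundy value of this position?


Coins: T H T H H T T T H T H T T H H
Key fact: a single head at position k behaves exactly like a Nim heap of size k (turning it to T and optionally flipping a coin at j < k corresponds to moving the heap from k to j, or to 0), and heads combine as a disjunctive sum (two heads at the same place would cancel, matching j XOR j = 0). So the Nim-value is the XOR of the 1-indexed positions of the heads.
Face-up positions (1-indexed): [2, 4, 5, 9, 11, 14, 15]
XOR 0 with 2: 0 XOR 2 = 2
XOR 2 with 4: 2 XOR 4 = 6
XOR 6 with 5: 6 XOR 5 = 3
XOR 3 with 9: 3 XOR 9 = 10
XOR 10 with 11: 10 XOR 11 = 1
XOR 1 with 14: 1 XOR 14 = 15
XOR 15 with 15: 15 XOR 15 = 0
Nim-value = 0

0


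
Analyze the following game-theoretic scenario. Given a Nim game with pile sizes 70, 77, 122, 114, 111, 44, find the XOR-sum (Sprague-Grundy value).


We need the XOR (exclusive or) of all pile sizes.
After XOR-ing pile 1 (size 70): 0 XOR 70 = 70
After XOR-ing pile 2 (size 77): 70 XOR 77 = 11
After XOR-ing pile 3 (size 122): 11 XOR 122 = 113
After XOR-ing pile 4 (size 114): 113 XOR 114 = 3
After XOR-ing pile 5 (size 111): 3 XOR 111 = 108
After XOR-ing pile 6 (size 44): 108 XOR 44 = 64
The Nim-value of this position is 64.

64


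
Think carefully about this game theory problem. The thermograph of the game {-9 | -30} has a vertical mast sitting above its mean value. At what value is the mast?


Game = {-9 | -30}, a switch {a | b} with numbers a > b.
Its thermograph has left wall a - t and right wall b + t, which meet at t = (a - b)/2, where both equal (a + b)/2. So the mast (mean value) is at (a + b)/2.
Mean = (-9 + (-30))/2 = -39/2 = -39/2

-39/2


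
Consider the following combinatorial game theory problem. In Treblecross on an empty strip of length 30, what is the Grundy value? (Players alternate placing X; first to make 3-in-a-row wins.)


Treblecross: place X on empty cells; 3-in-a-row wins.
Playing within two cells of an existing X lets the opponent win at once, so sensible play treats the cells i-2..i+2 around each X as dead. The player left with no safe cell loses, so this is a normal-play take-away game on strips of safe cells.
Placing X at cell i (0-indexed) of a strip of k safe cells leaves independent strips of sizes max(0, i-2) and max(0, k-i-3). Hence G(k) = mex{ G(max(0,i-2)) XOR G(max(0,k-i-3)) : 0 <= i < k }, with G(0) = 0.
G(1): splits (0,0):0^0=0 -> mex({0}) = 1
G(2): splits (0,0):0^0=0 -> mex({0}) = 1
G(3): splits (0,0):0^0=0 -> mex({0}) = 1
G(4): splits (0,1):0^1=1 (0,0):0^0=0 -> mex({0, 1}) = 2
G(5): splits (0,2):0^1=1 (0,1):0^1=1 (0,0):0^0=0 -> mex({0, 1}) = 2
G(6) = mex({1}) = 0
G(7) = mex({0, 1, 2}) = 3
G(8) = mex({0, 1, 2}) = 3
G(9) = mex({0, 2}) = 1
G(10) = mex({0, 2, 3}) = 1
G(11) = mex({0, 3}) = 1
G(12) = mex({1, 3}) = 0
G(13) = mex({0, 1, 2, 3}) = 4
G(14) = mex({0, 1, 2}) = 3
G(15) = mex({0, 1, 2}) = 3
G(16) = mex({0, 1, 2, 4}) = 3
G(17) = mex({0, 1, 3, 4}) = 2
G(18) = mex({0, 1, 3, 4}) = 2
G(19) = mex({0, 1, 3, 5}) = 2
G(20) = mex({0, 1, 2, 3, 5}) = 4
G(21) = mex({0, 1, 2, 3, 5}) = 4
G(22) = mex({1, 2, 6}) = 0
G(23) = mex({0, 1, 2, 3, 4, 6}) = 5
G(24) = mex({0, 1, 2, 3, 4}) = 5
G(25) = mex({0, 1, 3, 4, 7}) = 2
G(26) = mex({0, 1, 3, 4, 5, 7}) = 2
G(27) = mex({0, 1, 3, 5}) = 2
G(28) = mex({0, 1, 2, 5}) = 3
G(29) = mex({0, 1, 2, 4, 5, 6}) = 3
G(30) = mex({1, 2, 4, 6}) = 0
Therefore G(30) = 0.

0


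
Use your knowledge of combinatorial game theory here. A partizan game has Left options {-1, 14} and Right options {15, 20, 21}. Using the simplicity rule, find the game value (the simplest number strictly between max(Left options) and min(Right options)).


Left options: {-1, 14}, max = 14
Right options: {15, 20, 21}, min = 15
All options are numbers and max(Left) < min(Right), so by the simplicity theorem the value is the simplest (earliest-born) number strictly between 14 and 15.
No integer lies strictly between 14 and 15, so the value is the dyadic rational m/2^k in the interval with the smallest k (then m odd); search k = 1, 2, ...:
Denominator 2: 29/2 lies strictly between 14 and 15 -- found.
The simplest number in the interval is 29/2.
Game value = 29/2

29/2


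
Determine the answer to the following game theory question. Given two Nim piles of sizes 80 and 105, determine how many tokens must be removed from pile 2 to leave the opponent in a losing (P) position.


Piles: 80 and 105
Current XOR: 80 XOR 105 = 57 (non-zero, so this is an N-position).
To make the XOR zero, we need to find a move that balances the piles.
For pile 2 (size 105): target = 105 XOR 57 = 80
We reduce pile 2 from 105 to 80.
Tokens removed: 105 - 80 = 25
Verification: 80 XOR 80 = 0

25


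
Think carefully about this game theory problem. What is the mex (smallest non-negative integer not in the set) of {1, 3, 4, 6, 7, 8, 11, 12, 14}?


Set = {1, 3, 4, 6, 7, 8, 11, 12, 14}
0 is NOT in the set. This is the mex.
mex = 0

0


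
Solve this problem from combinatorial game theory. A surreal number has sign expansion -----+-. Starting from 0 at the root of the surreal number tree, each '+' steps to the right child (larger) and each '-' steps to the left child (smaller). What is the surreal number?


Sign expansion: -----+-
Rule: track bounds (lo, hi), initially (-inf, +inf). On '+', the current value becomes lo and we move to the simplest number in (value, hi): value + 1 if hi = +inf, otherwise the midpoint (value + hi)/2. On '-', the current value becomes hi and we move to value - 1 if lo = -inf, otherwise the midpoint (lo + value)/2.
Start at 0.
Step 1: sign = -, move left. Bounds: (-inf, 0). Value = -1
Step 2: sign = -, move left. Bounds: (-inf, -1). Value = -2
Step 3: sign = -, move left. Bounds: (-inf, -2). Value = -3
Step 4: sign = -, move left. Bounds: (-inf, -3). Value = -4
Step 5: sign = -, move left. Bounds: (-inf, -4). Value = -5
Step 6: sign = +, move right. Bounds: (-5, -4). Value = -9/2
Step 7: sign = -, move left. Bounds: (-5, -9/2). Value = -19/4
The surreal number with sign expansion -----+- is -19/4.

-19/4


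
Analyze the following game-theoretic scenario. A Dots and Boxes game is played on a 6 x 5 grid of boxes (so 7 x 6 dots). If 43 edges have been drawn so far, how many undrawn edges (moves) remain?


Grid: 6 x 5 boxes, i.e. 7 rows and 6 columns of dots.
Horizontal edges: (rows + 1) * cols = 7 * 5 = 35
Vertical edges: rows * (cols + 1) = 6 * 6 = 36
Total edges: 35 + 36 = 71
Edges drawn: 43
Remaining: 71 - 43 = 28

28


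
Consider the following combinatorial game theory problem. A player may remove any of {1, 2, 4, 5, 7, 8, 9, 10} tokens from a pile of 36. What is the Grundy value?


The subtraction set is S = {1, 2, 4, 5, 7, 8, 9, 10}.
G(k) = mex{ G(k - s) : s in S, s <= k }. We compute iteratively: G(0) = 0.
G(1) = mex({0}) = 1
G(2) = mex({0, 1}) = 2
G(3) = mex({1, 2}) = 0
G(4) = mex({0, 2}) = 1
G(5) = mex({0, 1}) = 2
G(6) = mex({1, 2}) = 0
G(7) = mex({0, 2}) = 1
G(8) = mex({0, 1}) = 2
G(9) = mex({0, 1, 2}) = 3
G(10) = mex({0, 1, 2, 3}) = 4
G(11) = mex({0, 1, 2, 3, 4}) = 5
G(12) = mex({0, 1, 2, 4, 5}) = 3
G(13) = mex({0, 1, 2, 3, 5}) = 4
G(14) = mex({0, 1, 2, 3, 4}) = 5
G(15) = mex({0, 1, 2, 4, 5}) = 3
G(16) = mex({0, 1, 2, 3, 5}) = 4
G(17) = mex({1, 2, 3, 4}) = 0
G(18) = mex({0, 2, 3, 4, 5}) = 1
G(19) = mex({0, 1, 3, 4, 5}) = 2
G(20) = mex({1, 2, 3, 4, 5}) = 0
G(21) = mex({0, 2, 3, 4, 5}) = 1
G(22) = mex({0, 1, 3, 4, 5}) = 2
G(23) = mex({1, 2, 3, 4, 5}) = 0
G(24) = mex({0, 2, 3, 4, 5}) = 1
G(25) = mex({0, 1, 3, 4}) = 2
G(26) = mex({0, 1, 2, 4}) = 3
Observe that G(17)..G(26) = 0, 1, 2, 0, 1, 2, 0, 1, 2, 3 repeats G(0)..G(9) = 0, 1, 2, 0, 1, 2, 0, 1, 2, 3.
For k >= max(S) = 10, G(k) is determined by the previous 10 values G(k-10)..G(k-1); a window of 10 consecutive values has recurred shifted by 17, so by induction G(k + 17) = G(k) for all k >= 0: the sequence is periodic from the start with period 17.
One period: G(0..16) = 0, 1, 2, 0, 1, 2, 0, 1, 2, 3, 4, 5, 3, 4, 5, 3, 4.
36 mod 17 = 2, so G(36) = G(2) = 2.

2


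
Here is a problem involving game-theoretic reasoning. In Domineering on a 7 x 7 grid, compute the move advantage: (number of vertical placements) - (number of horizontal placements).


Board is 7 x 7 (rows x cols).
Left (vertical) placements: (rows-1) * cols = 6 * 7 = 42
Right (horizontal) placements: rows * (cols-1) = 7 * 6 = 42
Advantage = Left - Right = 42 - 42 = 0

0


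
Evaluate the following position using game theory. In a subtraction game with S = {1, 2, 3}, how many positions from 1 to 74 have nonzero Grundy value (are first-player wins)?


Subtraction set S = {1, 2, 3}, so G(n) = n mod 4.
G(n) = 0 when n is a multiple of 4.
Multiples of 4 in [1, 74]: 18
N-positions (nonzero Grundy) = 74 - 18 = 56

56


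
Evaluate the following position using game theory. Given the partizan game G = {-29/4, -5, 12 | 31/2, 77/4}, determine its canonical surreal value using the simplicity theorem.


Left options: {-29/4, -5, 12}, max = 12
Right options: {31/2, 77/4}, min = 31/2
All options are numbers and max(Left) < min(Right), so by the simplicity theorem the value is the simplest (earliest-born) number strictly between 12 and 31/2.
Integers 13 through 15 all lie strictly between 12 and 31/2.
Among integers, the simplest (lowest birthday = smallest |n|; 0 is born on day 0, +-n on day n) is 13.
No non-integer in the interval can be simpler: if x is a non-integer in the interval, then floor(x) or ceil(x) also lies in the interval (the interval contains an integer), and both are proper prefixes of x's sign expansion, i.e. born earlier. So the game value is 13.
Game value = 13

13


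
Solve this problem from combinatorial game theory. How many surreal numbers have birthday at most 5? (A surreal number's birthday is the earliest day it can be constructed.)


Day 0: {|} = 0 is born. Count = 1.
Day n: the number of surreal numbers born by day n is 2^(n+1) - 1.
By day 0: 2^1 - 1 = 1
By day 1: 2^2 - 1 = 3
By day 2: 2^3 - 1 = 7
By day 3: 2^4 - 1 = 15
By day 4: 2^5 - 1 = 31
By day 5: 2^6 - 1 = 63
By day 5: 63 surreal numbers.

63


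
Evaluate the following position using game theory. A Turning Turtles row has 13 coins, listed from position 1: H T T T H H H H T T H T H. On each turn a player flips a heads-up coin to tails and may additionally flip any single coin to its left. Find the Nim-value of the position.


Coins: H T T T H H H H T T H T H
Key fact: a single head at position k behaves exactly like a Nim heap of size k (turning it to T and optionally flipping a coin at j < k corresponds to moving the heap from k to j, or to 0), and heads combine as a disjunctive sum (two heads at the same place would cancel, matching j XOR j = 0). So the Nim-value is the XOR of the 1-indexed positions of the heads.
Face-up positions (1-indexed): [1, 5, 6, 7, 8, 11, 13]
XOR 0 with 1: 0 XOR 1 = 1
XOR 1 with 5: 1 XOR 5 = 4
XOR 4 with 6: 4 XOR 6 = 2
XOR 2 with 7: 2 XOR 7 = 5
XOR 5 with 8: 5 XOR 8 = 13
XOR 13 with 11: 13 XOR 11 = 6
XOR 6 with 13: 6 XOR 13 = 11
Nim-value = 11

11


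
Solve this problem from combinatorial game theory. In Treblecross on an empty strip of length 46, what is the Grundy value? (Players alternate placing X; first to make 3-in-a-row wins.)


Treblecross: place X on empty cells; 3-in-a-row wins.
Playing within two cells of an existing X lets the opponent win at once, so sensible play treats the cells i-2..i+2 around each X as dead. The player left with no safe cell loses, so this is a normal-play take-away game on strips of safe cells.
Placing X at cell i (0-indexed) of a strip of k safe cells leaves independent strips of sizes max(0, i-2) and max(0, k-i-3). Hence G(k) = mex{ G(max(0,i-2)) XOR G(max(0,k-i-3)) : 0 <= i < k }, with G(0) = 0.
G(1): splits (0,0):0^0=0 -> mex({0}) = 1
G(2): splits (0,0):0^0=0 -> mex({0}) = 1
G(3): splits (0,0):0^0=0 -> mex({0}) = 1
G(4): splits (0,1):0^1=1 (0,0):0^0=0 -> mex({0, 1}) = 2
G(5): splits (0,2):0^1=1 (0,1):0^1=1 (0,0):0^0=0 -> mex({0, 1}) = 2
G(6) = mex({1}) = 0
G(7) = mex({0, 1, 2}) = 3
G(8) = mex({0, 1, 2}) = 3
G(9) = mex({0, 2}) = 1
G(10) = mex({0, 2, 3}) = 1
G(11) = mex({0, 3}) = 1
G(12) = mex({1, 3}) = 0
G(13) = mex({0, 1, 2, 3}) = 4
G(14) = mex({0, 1, 2}) = 3
G(15) = mex({0, 1, 2}) = 3
G(16) = mex({0, 1, 2, 4}) = 3
G(17) = mex({0, 1, 3, 4}) = 2
G(18) = mex({0, 1, 3, 4}) = 2
G(19) = mex({0, 1, 3, 5}) = 2
G(20) = mex({0, 1, 2, 3, 5}) = 4
G(21) = mex({0, 1, 2, 3, 5}) = 4
G(22) = mex({1, 2, 6}) = 0
G(23) = mex({0, 1, 2, 3, 4, 6}) = 5
G(24) = mex({0, 1, 2, 3, 4}) = 5
G(25) = mex({0, 1, 3, 4, 7}) = 2
G(26) = mex({0, 1, 3, 4, 5, 7}) = 2
G(27) = mex({0, 1, 3, 5}) = 2
G(28) = mex({0, 1, 2, 5}) = 3
G(29) = mex({0, 1, 2, 4, 5, 6}) = 3
G(30) = mex({1, 2, 4, 6}) = 0
G(31) = mex({0, 1, 2, 3, 4, 6}) = 5
G(32) = mex({1, 2, 3, 4, 7}) = 0
G(33) = mex({0, 3, 7}) = 1
G(34) = mex({0, 2, 3, 5, 7}) = 1
G(35) = mex({0, 2, 3, 5, 6}) = 1
G(36) = mex({0, 1, 2, 5, 6}) = 3
G(37) = mex({0, 1, 2, 4, 5, 6}) = 3
G(38) = mex({0, 1, 2, 4}) = 3
G(39) = mex({0, 1, 2, 3, 4, 7}) = 5
G(40) = mex({0, 1, 2, 3, 4, 5, 7}) = 6
G(41) = mex({0, 1, 2, 3, 5, 7}) = 4
G(42) = mex({0, 1, 2, 3, 5, 6, 7}) = 4
G(43) = mex({0, 2, 3, 5, 6}) = 1
G(44) = mex({1, 2, 3, 4, 5, 6}) = 0
G(45) = mex({0, 1, 2, 3, 4, 6, 7}) = 5
G(46) = mex({0, 1, 2, 3, 4, 7}) = 5
Therefore G(46) = 5.

5


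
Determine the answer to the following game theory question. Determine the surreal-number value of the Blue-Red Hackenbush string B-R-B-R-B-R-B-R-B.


Edges (from ground): B-R-B-R-B-R-B-R-B
By Berlekamp's sign-expansion rule, a Blue-Red Hackenbush stalk has the value of the surreal number whose sign sequence is the edge sequence with B -> + and R -> -.
Sign sequence: +-+-+-+-+
Trace the sign expansion in the surreal number tree, starting from 0:
Edge 1: B (sign +) -> bounds (0, +inf), value = 1
Edge 2: R (sign -) -> bounds (0, 1), value = 1/2
Edge 3: B (sign +) -> bounds (1/2, 1), value = 3/4
Edge 4: R (sign -) -> bounds (1/2, 3/4), value = 5/8
Edge 5: B (sign +) -> bounds (5/8, 3/4), value = 11/16
Edge 6: R (sign -) -> bounds (5/8, 11/16), value = 21/32
Edge 7: B (sign +) -> bounds (21/32, 11/16), value = 43/64
Edge 8: R (sign -) -> bounds (21/32, 43/64), value = 85/128
Edge 9: B (sign +) -> bounds (85/128, 43/64), value = 171/256
Game value = 171/256

171/256


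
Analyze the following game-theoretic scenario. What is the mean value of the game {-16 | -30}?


Game = {-16 | -30}, a switch {a | b} with numbers a > b.
Its thermograph has left wall a - t and right wall b + t, which meet at t = (a - b)/2, where both equal (a + b)/2. So the mast (mean value) is at (a + b)/2.
Mean = (-16 + (-30))/2 = -46/2 = -23

-23


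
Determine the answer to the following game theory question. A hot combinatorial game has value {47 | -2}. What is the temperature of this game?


The game is {47 | -2}, a switch {a | b} with numbers a > b.
Cooling {a | b} by t gives {a - t | b + t}, which stops being hot when a - t = b + t, i.e. at t = (a - b)/2. So the temperature of a switch is (a - b)/2.
Temperature = (Left option - Right option) / 2
= (47 - (-2)) / 2
= 49 / 2
= 49/2

49/2


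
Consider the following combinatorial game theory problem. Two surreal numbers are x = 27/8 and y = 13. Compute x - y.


x = 27/8, y = 13
Converting to common denominator: 8
x = 27/8, y = 104/8
x - y = 27/8 - 13 = -77/8

-77/8


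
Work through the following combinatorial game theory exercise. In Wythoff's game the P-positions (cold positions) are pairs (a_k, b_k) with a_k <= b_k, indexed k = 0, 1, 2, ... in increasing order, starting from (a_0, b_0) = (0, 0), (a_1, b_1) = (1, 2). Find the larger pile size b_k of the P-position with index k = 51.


By Wythoff's theorem, a_k = floor(k * phi) and b_k = floor(k * phi^2) = a_k + k, where phi = (1 + sqrt(5))/2 is the golden ratio.
phi = (1 + sqrt(5))/2 = 1.618034
phi^2 = phi + 1 = 2.618034
k = 51
k * phi^2 = 51 * 2.618034 = 133.519733
b_51 = floor(k * phi^2) = 133 (check: a_51 + k = 82 + 51 = 133)

133


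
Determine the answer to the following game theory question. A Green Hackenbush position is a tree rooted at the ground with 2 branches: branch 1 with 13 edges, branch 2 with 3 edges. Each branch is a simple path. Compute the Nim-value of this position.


The tree has 2 branches from the ground vertex.
In Green Hackenbush, the Nim-value of a simple path of length k is k.
Branch 1: length 13, Nim-value = 13
Branch 2: length 3, Nim-value = 3
Total Nim-value = XOR of all branch values:
0 XOR 13 = 13
13 XOR 3 = 14
Nim-value of the tree = 14

14


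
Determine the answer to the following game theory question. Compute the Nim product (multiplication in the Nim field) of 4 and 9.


Nim multiplication is bilinear over XOR: (u XOR v) * w = (u*w) XOR (v*w).
So we split each operand into its bit components and XOR the pairwise Nim products.
4 = 4 (as XOR of powers of 2).
9 = 1 + 8 (as XOR of powers of 2).
Using the standard Nim-product table on single bits:
  2*2 = 3,   2*4 = 8,   2*8 = 12,
  4*4 = 6,   4*8 = 11,  8*8 = 13,
and  1*x = x (identity), k*l = l*k (commutative).
Pairwise Nim products:
  4 * 1 = 4
  4 * 8 = 11
XOR them: 4 XOR 11 = 15.
Result: 4 * 9 = 15 (in Nim).

15


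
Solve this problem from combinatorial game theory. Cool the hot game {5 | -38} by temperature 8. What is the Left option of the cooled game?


Original game: {5 | -38} (a switch {a | b} with a > b).
Cooling by t (for t below the temperature (a - b)/2 = 43/2) taxes each move by t: {a | b} cooled by t is {a - t | b + t}.
Cooling amount: t = 8
Cooled Left option: 5 - 8 = -3
Cooled Right option: -38 + 8 = -30
Cooled game: {-3 | -30}
Left option = -3

-3


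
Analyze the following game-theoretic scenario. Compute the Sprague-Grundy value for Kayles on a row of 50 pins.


Kayles: a move removes 1 or 2 adjacent pins from a contiguous row.
Removing pins from a row of k leaves two independent rows (a, b) with a + b = k - 1 (one pin) or a + b = k - 2 (two pins); an end removal gives a = 0.
By Sprague-Grundy, G(k) = mex{ G(a) XOR G(b) } over all these splits. G(0) = 0.
G(1): splits (0,0):0^0=0 -> mex({0}) = 1
G(2): splits (0,1):0^1=1 (0,0):0^0=0 -> mex({0, 1}) = 2
G(3): splits (0,2):0^2=2 (1,1):1^1=0 (0,1):0^1=1 -> mex({0, 1, 2}) = 3
G(4): splits (0,3):0^3=3 (1,2):1^2=3 (0,2):0^2=2 (1,1):1^1=0 -> mex({0, 2, 3}) = 1
G(5): splits (0,4):0^1=1 (1,3):1^3=2 (2,2):2^2=0 (0,3):0^3=3 (1,2):1^2=3 -> mex({0, 1, 2, 3}) = 4
G(6) = mex({0, 1, 2, 4}) = 3
G(7) = mex({0, 1, 3, 4, 5}) = 2
G(8) = mex({0, 2, 3, 5, 6}) = 1
G(9) = mex({0, 1, 2, 3, 6, 7}) = 4
G(10) = mex({0, 1, 3, 4, 5, 7}) = 2
G(11) = mex({0, 1, 2, 3, 4, 5}) = 6
G(12) = mex({0, 1, 2, 3, 5, 6, 7}) = 4
G(13) = mex({0, 2, 3, 4, 6, 7}) = 1
G(14) = mex({0, 1, 4, 5, 6, 7}) = 2
G(15) = mex({0, 1, 2, 3, 4, 5, 6}) = 7
G(16) = mex({0, 2, 3, 5, 6, 7}) = 1
G(17) = mex({0, 1, 2, 3, 5, 6, 7}) = 4
G(18) = mex({0, 1, 2, 4, 5, 6}) = 3
G(19) = mex({0, 1, 3, 4, 5, 7}) = 2
G(20) = mex({0, 2, 3, 4, 5, 6, 7}) = 1
G(21) = mex({0, 1, 2, 3, 5, 6, 7}) = 4
G(22) = mex({0, 1, 2, 3, 4, 5, 7}) = 6
G(23) = mex({0, 1, 2, 3, 4, 5, 6}) = 7
G(24) = mex({0, 1, 2, 3, 5, 6, 7}) = 4
G(25) = mex({0, 2, 3, 4, 6, 7}) = 1
G(26) = mex({0, 1, 3, 4, 5, 6, 7}) = 2
G(27) = mex({0, 1, 2, 3, 4, 5, 6, 7}) = 8
G(28) = mex({0, 1, 2, 3, 4, 6, 7, 8}) = 5
G(29) = mex({0, 1, 2, 3, 5, 6, 7, 8, 9}) = 4
G(30) = mex({0, 1, 2, 3, 4, 5, 6, 9, 10}) = 7
G(31) = mex({0, 1, 3, 4, 5, 7, 10, 11}) = 2
G(32) = mex({0, 2, 3, 4, 5, 6, 7, 9, 11}) = 1
G(33) = mex({0, 1, 2, 3, 4, 5, 6, 7, 9, 12}) = 8
G(34) = mex({0, 1, 2, 3, 4, 5, 7, 8, 11, 12}) = 6
G(35) = mex({0, 1, 2, 3, 4, 5, 6, 8, 9, 10, 11}) = 7
G(36) = mex({0, 1, 2, 3, 5, 6, 7, 9, 10}) = 4
G(37) = mex({0, 2, 3, 4, 6, 7, 9, 10, 11, 12}) = 1
G(38) = mex({0, 1, 3, 4, 5, 6, 7, 9, 10, 11, 12}) = 2
G(39) = mex({0, 1, 2, 4, 5, 6, 7, 9, 10, 12, 14}) = 3
G(40) = mex({0, 2, 3, 4, 6, 7, 11, 12, 14}) = 1
G(41) = mex({0, 1, 2, 3, 5, 6, 7, 9, 10, 11, 12}) = 4
G(42) = mex({0, 1, 2, 3, 4, 5, 6, 9, 10}) = 7
G(43) = mex({0, 1, 3, 4, 5, 7, 9, 10, 12, 15}) = 2
G(44) = mex({0, 2, 3, 4, 5, 6, 7, 9, 10, 12, 15}) = 1
G(45) = mex({0, 1, 2, 3, 4, 5, 6, 7, 9, 10, 12, 14}) = 8
G(46) = mex({0, 1, 3, 4, 5, 7, 8, 11, 12, 14}) = 2
G(47) = mex({0, 1, 2, 3, 4, 5, 6, 8, 9, 10, 11, 12}) = 7
G(48) = mex({0, 1, 2, 3, 5, 6, 7, 9, 10}) = 4
G(49) = mex({0, 2, 3, 4, 6, 7, 9, 10, 11, 12, 15}) = 1
G(50) = mex({0, 1, 4, 5, 6, 7, 9, 11, 12, 14, 15}) = 2
Therefore G(50) = 2.

2


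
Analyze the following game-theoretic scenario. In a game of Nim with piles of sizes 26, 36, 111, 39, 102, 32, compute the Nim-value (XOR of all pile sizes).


We need the XOR (exclusive or) of all pile sizes.
After XOR-ing pile 1 (size 26): 0 XOR 26 = 26
After XOR-ing pile 2 (size 36): 26 XOR 36 = 62
After XOR-ing pile 3 (size 111): 62 XOR 111 = 81
After XOR-ing pile 4 (size 39): 81 XOR 39 = 118
After XOR-ing pile 5 (size 102): 118 XOR 102 = 16
After XOR-ing pile 6 (size 32): 16 XOR 32 = 48
The Nim-value of this position is 48.

48


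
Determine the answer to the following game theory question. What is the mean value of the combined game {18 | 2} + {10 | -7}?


G1 = {18 | 2}, G2 = {10 | -7}
Each is a switch {a | b} with numbers a > b; its mean value is (a + b)/2, and mean value is additive over game sums: m(G1 + G2) = m(G1) + m(G2).
Mean of G1 = (18 + (2))/2 = 20/2 = 10
Mean of G2 = (10 + (-7))/2 = 3/2 = 3/2
Mean of G1 + G2 = 10 + 3/2 = 23/2

23/2


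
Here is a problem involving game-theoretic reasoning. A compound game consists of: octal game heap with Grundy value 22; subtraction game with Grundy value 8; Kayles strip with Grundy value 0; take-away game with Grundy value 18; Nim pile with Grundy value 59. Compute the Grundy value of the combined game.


By the Sprague-Grundy theorem, the Grundy value of a sum of games is the XOR of individual Grundy values.
octal game heap: Grundy value = 22. Running XOR: 0 XOR 22 = 22
subtraction game: Grundy value = 8. Running XOR: 22 XOR 8 = 30
Kayles strip: Grundy value = 0. Running XOR: 30 XOR 0 = 30
take-away game: Grundy value = 18. Running XOR: 30 XOR 18 = 12
Nim pile: Grundy value = 59. Running XOR: 12 XOR 59 = 55
The combined Grundy value is 55.

55


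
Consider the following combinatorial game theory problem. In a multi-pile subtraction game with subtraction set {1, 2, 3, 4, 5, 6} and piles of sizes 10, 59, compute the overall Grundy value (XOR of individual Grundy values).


Subtraction set: {1, 2, 3, 4, 5, 6}
For this subtraction set, G(n) = n mod 7 (period = max + 1 = 7).
Pile 1 (size 10): G(10) = 10 mod 7 = 3
Pile 2 (size 59): G(59) = 59 mod 7 = 3
Total Grundy value = XOR of all: 3 XOR 3 = 0

0


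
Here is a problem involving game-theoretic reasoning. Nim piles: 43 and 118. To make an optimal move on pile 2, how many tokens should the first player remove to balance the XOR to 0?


Piles: 43 and 118
Current XOR: 43 XOR 118 = 93 (non-zero, so this is an N-position).
To make the XOR zero, we need to find a move that balances the piles.
For pile 2 (size 118): target = 118 XOR 93 = 43
We reduce pile 2 from 118 to 43.
Tokens removed: 118 - 43 = 75
Verification: 43 XOR 43 = 0

75


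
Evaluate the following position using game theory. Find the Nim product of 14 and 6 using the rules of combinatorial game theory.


Nim multiplication is bilinear over XOR: (u XOR v) * w = (u*w) XOR (v*w).
So we split each operand into its bit components and XOR the pairwise Nim products.
14 = 2 + 4 + 8 (as XOR of powers of 2).
6 = 2 + 4 (as XOR of powers of 2).
Using the standard Nim-product table on single bits:
  2*2 = 3,   2*4 = 8,   2*8 = 12,
  4*4 = 6,   4*8 = 11,  8*8 = 13,
and  1*x = x (identity), k*l = l*k (commutative).
Pairwise Nim products:
  2 * 2 = 3
  2 * 4 = 8
  4 * 2 = 8
  4 * 4 = 6
  8 * 2 = 12
  8 * 4 = 11
XOR them: 3 XOR 8 XOR 8 XOR 6 XOR 12 XOR 11 = 2.
Result: 14 * 6 = 2 (in Nim).

2


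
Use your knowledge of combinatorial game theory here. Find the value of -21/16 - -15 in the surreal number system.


x = -21/16, y = -15
Converting to common denominator: 16
x = -21/16, y = -240/16
x - y = -21/16 - -15 = 219/16

219/16


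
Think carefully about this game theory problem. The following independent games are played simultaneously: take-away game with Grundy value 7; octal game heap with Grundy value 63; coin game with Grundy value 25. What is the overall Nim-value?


By the Sprague-Grundy theorem, the Grundy value of a sum of games is the XOR of individual Grundy values.
take-away game: Grundy value = 7. Running XOR: 0 XOR 7 = 7
octal game heap: Grundy value = 63. Running XOR: 7 XOR 63 = 56
coin game: Grundy value = 25. Running XOR: 56 XOR 25 = 33
The combined Grundy value is 33.

33


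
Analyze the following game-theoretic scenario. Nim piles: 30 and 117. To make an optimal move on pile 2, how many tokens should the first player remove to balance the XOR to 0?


Piles: 30 and 117
Current XOR: 30 XOR 117 = 107 (non-zero, so this is an N-position).
To make the XOR zero, we need to find a move that balances the piles.
For pile 2 (size 117): target = 117 XOR 107 = 30
We reduce pile 2 from 117 to 30.
Tokens removed: 117 - 30 = 87
Verification: 30 XOR 30 = 0

87


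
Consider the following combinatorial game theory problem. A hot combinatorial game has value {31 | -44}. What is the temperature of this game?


The game is {31 | -44}, a switch {a | b} with numbers a > b.
Cooling {a | b} by t gives {a - t | b + t}, which stops being hot when a - t = b + t, i.e. at t = (a - b)/2. So the temperature of a switch is (a - b)/2.
Temperature = (Left option - Right option) / 2
= (31 - (-44)) / 2
= 75 / 2
= 75/2

75/2
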